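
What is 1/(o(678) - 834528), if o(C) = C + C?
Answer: -1/833172 ≈ -1.2002e-6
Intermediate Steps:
o(C) = 2*C
1/(o(678) - 834528) = 1/(2*678 - 834528) = 1/(1356 - 834528) = 1/(-833172) = -1/833172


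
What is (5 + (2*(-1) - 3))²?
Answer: 0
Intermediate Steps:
(5 + (2*(-1) - 3))² = (5 + (-2 - 3))² = (5 - 5)² = 0² = 0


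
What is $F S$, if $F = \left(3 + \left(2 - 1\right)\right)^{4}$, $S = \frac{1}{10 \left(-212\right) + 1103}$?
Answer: $- \frac{256}{1017} \approx -0.25172$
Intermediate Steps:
$S = - \frac{1}{1017}$ ($S = \frac{1}{-2120 + 1103} = \frac{1}{-1017} = - \frac{1}{1017} \approx -0.00098328$)
$F = 256$ ($F = \left(3 + 1\right)^{4} = 4^{4} = 256$)
$F S = 256 \left(- \frac{1}{1017}\right) = - \frac{256}{1017}$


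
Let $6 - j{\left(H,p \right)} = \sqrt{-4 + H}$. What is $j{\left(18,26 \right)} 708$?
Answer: $4248 - 708 \sqrt{14} \approx 1598.9$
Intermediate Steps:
$j{\left(H,p \right)} = 6 - \sqrt{-4 + H}$
$j{\left(18,26 \right)} 708 = \left(6 - \sqrt{-4 + 18}\right) 708 = \left(6 - \sqrt{14}\right) 708 = 4248 - 708 \sqrt{14}$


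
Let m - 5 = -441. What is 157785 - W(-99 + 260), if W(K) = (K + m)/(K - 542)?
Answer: 60115810/381 ≈ 1.5778e+5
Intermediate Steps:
m = -436 (m = 5 - 441 = -436)
W(K) = (-436 + K)/(-542 + K) (W(K) = (K - 436)/(K - 542) = (-436 + K)/(-542 + K))
157785 - W(-99 + 260) = 157785 - (-436 + (-99 + 260))/(-542 + (-99 + 260)) = 157785 - (-436 + 161)/(-542 + 161) = 157785 - (-275)/(-381) = 157785 - (-1)*(-275)/381 = 157785 - 1*275/381 = 157785 - 275/381 = 60115810/381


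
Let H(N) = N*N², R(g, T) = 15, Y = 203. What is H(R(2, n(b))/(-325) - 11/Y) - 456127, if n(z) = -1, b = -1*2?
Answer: -1047885824238454349/2297355389875 ≈ -4.5613e+5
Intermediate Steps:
b = -2
H(N) = N³
H(R(2, n(b))/(-325) - 11/Y) - 456127 = (15/(-325) - 11/203)³ - 456127 = (15*(-1/325) - 11*1/203)³ - 456127 = (-3/65 - 11/203)³ - 456127 = (-1324/13195)³ - 456127 = -2320940224/2297355389875 - 456127 = -1047885824238454349/2297355389875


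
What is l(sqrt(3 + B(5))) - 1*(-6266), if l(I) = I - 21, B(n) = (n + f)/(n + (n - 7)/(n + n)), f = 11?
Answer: 6245 + sqrt(57)/3 ≈ 6247.5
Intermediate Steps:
B(n) = (11 + n)/(n + (-7 + n)/(2*n)) (B(n) = (n + 11)/(n + (n - 7)/(n + n)) = (11 + n)/(n + (-7 + n)/((2*n))) = (11 + n)/(n + (-7 + n)*(1/(2*n))) = (11 + n)/(n + (-7 + n)/(2*n)))
l(I) = -21 + I
l(sqrt(3 + B(5))) - 1*(-6266) = (-21 + sqrt(3 + 2*5*(11 + 5)/(-7 + 5 + 2*5**2))) - 1*(-6266) = (-21 + sqrt(3 + 2*5*16/(-7 + 5 + 2*25))) + 6266 = (-21 + sqrt(3 + 2*5*16/(-7 + 5 + 50))) + 6266 = (-21 + sqrt(3 + 2*5*16/48)) + 6266 = (-21 + sqrt(3 + 2*5*(1/48)*16)) + 6266 = (-21 + sqrt(3 + 10/3)) + 6266 = (-21 + sqrt(19/3)) + 6266 = (-21 + sqrt(57)/3) + 6266 = 6245 + sqrt(57)/3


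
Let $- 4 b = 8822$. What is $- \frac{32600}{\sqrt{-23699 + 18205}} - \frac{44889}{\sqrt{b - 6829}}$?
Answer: $\frac{i \left(41103361 \sqrt{36138} + 98174900 \sqrt{5494}\right)}{16545181} \approx 912.09 i$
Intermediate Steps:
$b = - \frac{4411}{2}$ ($b = \left(- \frac{1}{4}\right) 8822 = - \frac{4411}{2} \approx -2205.5$)
$- \frac{32600}{\sqrt{-23699 + 18205}} - \frac{44889}{\sqrt{b - 6829}} = - \frac{32600}{\sqrt{-23699 + 18205}} - \frac{44889}{\sqrt{- \frac{4411}{2} - 6829}} = - \frac{32600}{\sqrt{-5494}} - \frac{44889}{\sqrt{- \frac{18069}{2}}} = - \frac{32600}{i \sqrt{5494}} - \frac{44889}{\frac{1}{2} i \sqrt{36138}} = - 32600 \left(- \frac{i \sqrt{5494}}{5494}\right) - 44889 \left(- \frac{i \sqrt{36138}}{18069}\right) = \frac{16300 i \sqrt{5494}}{2747} + \frac{14963 i \sqrt{36138}}{6023} = \frac{14963 i \sqrt{36138}}{6023} + \frac{16300 i \sqrt{5494}}{2747}$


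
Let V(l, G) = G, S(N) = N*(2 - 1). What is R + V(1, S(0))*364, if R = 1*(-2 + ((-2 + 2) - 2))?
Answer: -4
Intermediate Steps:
S(N) = N (S(N) = N*1 = N)
R = -4 (R = 1*(-2 + (0 - 2)) = 1*(-2 - 2) = 1*(-4) = -4)
R + V(1, S(0))*364 = -4 + 0*364 = -4 + 0 = -4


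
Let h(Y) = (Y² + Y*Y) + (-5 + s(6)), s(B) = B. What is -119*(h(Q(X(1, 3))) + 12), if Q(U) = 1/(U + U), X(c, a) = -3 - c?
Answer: -49623/32 ≈ -1550.7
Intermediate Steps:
Q(U) = 1/(2*U)
h(Y) = 1 + 2*Y² (h(Y) = (Y² + Y*Y) + (-5 + 6) = (Y² + Y²) + 1 = 2*Y² + 1 = 1 + 2*Y²)
-119*(h(Q(X(1, 3))) + 12) = -119*((1 + 2*(1/(2*(-3 - 1*1)))²) + 12) = -119*((1 + 2*(1/(2*(-3 - 1)))²) + 12) = -119*((1 + 2*((½)/(-4))²) + 12) = -119*((1 + 2*((½)*(-¼))²) + 12) = -119*((1 + 2*(-⅛)²) + 12) = -119*((1 + 2*(1/64)) + 12) = -119*((1 + 1/32) + 12) = -119*(33/32 + 12) = -119*417/32 = -49623/32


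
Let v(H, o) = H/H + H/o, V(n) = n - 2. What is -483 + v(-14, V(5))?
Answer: -1460/3 ≈ -486.67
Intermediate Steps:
V(n) = -2 + n
v(H, o) = 1 + H/o
-483 + v(-14, V(5)) = -483 + (-14 + (-2 + 5))/(-2 + 5) = -483 + (-14 + 3)/3 = -483 + (1/3)*(-11) = -483 - 11/3 = -1460/3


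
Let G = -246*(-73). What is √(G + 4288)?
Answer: 7*√454 ≈ 149.15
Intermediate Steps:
G = 17958
√(G + 4288) = √(17958 + 4288) = √22246 = 7*√454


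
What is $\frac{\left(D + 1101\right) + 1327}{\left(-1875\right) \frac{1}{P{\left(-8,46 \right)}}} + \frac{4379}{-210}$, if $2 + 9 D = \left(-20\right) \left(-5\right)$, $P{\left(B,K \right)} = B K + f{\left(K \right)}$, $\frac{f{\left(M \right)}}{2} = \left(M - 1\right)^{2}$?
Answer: $- \frac{45456199}{9450} \approx -4810.2$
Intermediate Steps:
$f{\left(M \right)} = 2 \left(-1 + M\right)^{2}$ ($f{\left(M \right)} = 2 \left(M - 1\right)^{2} = 2 \left(-1 + M\right)^{2}$)
$P{\left(B,K \right)} = 2 \left(-1 + K\right)^{2} + B K$ ($P{\left(B,K \right)} = B K + 2 \left(-1 + K\right)^{2} = 2 \left(-1 + K\right)^{2} + B K$)
$D = \frac{98}{9}$ ($D = - \frac{2}{9} + \frac{\left(-20\right) \left(-5\right)}{9} = - \frac{2}{9} + \frac{1}{9} \cdot 100 = - \frac{2}{9} + \frac{100}{9} = \frac{98}{9} \approx 10.889$)
$\frac{\left(D + 1101\right) + 1327}{\left(-1875\right) \frac{1}{P{\left(-8,46 \right)}}} + \frac{4379}{-210} = \frac{\left(\frac{98}{9} + 1101\right) + 1327}{\left(-1875\right) \frac{1}{2 \left(-1 + 46\right)^{2} - 368}} + \frac{4379}{-210} = \frac{\frac{10007}{9} + 1327}{\left(-1875\right) \frac{1}{2 \cdot 45^{2} - 368}} + 4379 \left(- \frac{1}{210}\right) = \frac{21950}{9 \left(- \frac{1875}{2 \cdot 2025 - 368}\right)} - \frac{4379}{210} = \frac{21950}{9 \left(- \frac{1875}{4050 - 368}\right)} - \frac{4379}{210} = \frac{21950}{9 \left(- \frac{1875}{3682}\right)} - \frac{4379}{210} = \frac{21950}{9} \left(- \frac{3682}{1875}\right) - \frac{4379}{210} = - \frac{3232796}{675} - \frac{4379}{210} = - \frac{45456199}{9450}$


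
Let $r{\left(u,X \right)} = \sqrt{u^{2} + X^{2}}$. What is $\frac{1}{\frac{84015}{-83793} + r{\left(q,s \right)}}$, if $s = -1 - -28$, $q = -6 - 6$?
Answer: $\frac{260735885}{226759534776} + \frac{780140761 \sqrt{97}}{226759534776} \approx 0.035034$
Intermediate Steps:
$q = -12$ ($q = -6 - 6 = -12$)
$s = 27$ ($s = -1 + 28 = 27$)
$r{\left(u,X \right)} = \sqrt{X^{2} + u^{2}}$
$\frac{1}{\frac{84015}{-83793} + r{\left(q,s \right)}} = \frac{1}{\frac{84015}{-83793} + \sqrt{27^{2} + \left(-12\right)^{2}}} = \frac{1}{84015 \left(- \frac{1}{83793}\right) + \sqrt{729 + 144}} = \frac{1}{- \frac{28005}{27931} + \sqrt{873}} = \frac{1}{- \frac{28005}{27931} + 3 \sqrt{97}}$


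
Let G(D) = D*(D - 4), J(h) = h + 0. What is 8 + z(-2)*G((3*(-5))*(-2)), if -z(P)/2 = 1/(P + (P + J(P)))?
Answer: 268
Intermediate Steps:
J(h) = h
z(P) = -2/(3*P) (z(P) = -2/(P + (P + P)) = -2/(P + 2*P) = -2*1/(3*P) = -2/(3*P))
G(D) = D*(-4 + D)
8 + z(-2)*G((3*(-5))*(-2)) = 8 + (-2/3/(-2))*(((3*(-5))*(-2))*(-4 + (3*(-5))*(-2))) = 8 + (-2/3*(-1/2))*((-15*(-2))*(-4 - 15*(-2))) = 8 + (30*(-4 + 30))/3 = 8 + (30*26)/3 = 8 + (1/3)*780 = 8 + 260 = 268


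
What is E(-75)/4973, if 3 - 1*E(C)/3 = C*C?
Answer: -16866/4973 ≈ -3.3915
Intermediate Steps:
E(C) = 9 - 3*C² (E(C) = 9 - 3*C*C = 9 - 3*C²)
E(-75)/4973 = (9 - 3*(-75)²)/4973 = (9 - 3*5625)*(1/4973) = (9 - 16875)*(1/4973) = -16866*1/4973 = -16866/4973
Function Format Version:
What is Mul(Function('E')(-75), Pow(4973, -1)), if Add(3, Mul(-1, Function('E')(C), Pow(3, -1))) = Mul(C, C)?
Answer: Rational(-16866, 4973) ≈ -3.3915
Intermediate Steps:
Function('E')(C) = Add(9, Mul(-3, Pow(C, 2))) (Function('E')(C) = Add(9, Mul(-3, Mul(C, C))) = Add(9, Mul(-3, Pow(C, 2))))
Mul(Function('E')(-75), Pow(4973, -1)) = Mul(Add(9, Mul(-3, Pow(-75, 2))), Pow(4973, -1)) = Mul(Add(9, Mul(-3, 5625)), Rational(1, 4973)) = Mul(Add(9, -16875), Rational(1, 4973)) = Mul(-16866, Rational(1, 4973)) = Rational(-16866, 4973)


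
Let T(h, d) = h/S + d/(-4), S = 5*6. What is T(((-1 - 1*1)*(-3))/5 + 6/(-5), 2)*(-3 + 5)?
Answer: -1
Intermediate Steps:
S = 30
T(h, d) = -d/4 + h/30 (T(h, d) = h/30 + d/(-4) = h*(1/30) + d*(-1/4) = h/30 - d/4 = -d/4 + h/30)
T(((-1 - 1*1)*(-3))/5 + 6/(-5), 2)*(-3 + 5) = (-1/4*2 + (((-1 - 1*1)*(-3))/5 + 6/(-5))/30)*(-3 + 5) = (-1/2 + (((-1 - 1)*(-3))*(1/5) + 6*(-1/5))/30)*2 = (-1/2 + (-2*(-3)*(1/5) - 6/5)/30)*2 = (-1/2 + (6*(1/5) - 6/5)/30)*2 = (-1/2 + (6/5 - 6/5)/30)*2 = (-1/2 + (1/30)*0)*2 = (-1/2 + 0)*2 = -1/2*2 = -1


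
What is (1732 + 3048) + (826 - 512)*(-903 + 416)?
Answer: -148138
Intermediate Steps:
(1732 + 3048) + (826 - 512)*(-903 + 416) = 4780 + 314*(-487) = 4780 - 152918 = -148138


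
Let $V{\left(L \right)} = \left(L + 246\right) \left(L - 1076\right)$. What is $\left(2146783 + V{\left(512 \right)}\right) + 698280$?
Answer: $2417551$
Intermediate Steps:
$V{\left(L \right)} = \left(-1076 + L\right) \left(246 + L\right)$ ($V{\left(L \right)} = \left(246 + L\right) \left(-1076 + L\right) = \left(-1076 + L\right) \left(246 + L\right)$)
$\left(2146783 + V{\left(512 \right)}\right) + 698280 = \left(2146783 - \left(689656 - 262144\right)\right) + 698280 = \left(2146783 - 427512\right) + 698280 = 1719271 + 698280 = 2417551$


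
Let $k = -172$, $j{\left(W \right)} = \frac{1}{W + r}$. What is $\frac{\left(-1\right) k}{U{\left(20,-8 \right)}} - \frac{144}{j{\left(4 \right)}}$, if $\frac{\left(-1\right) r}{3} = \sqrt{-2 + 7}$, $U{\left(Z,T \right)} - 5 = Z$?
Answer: $- \frac{14228}{25} + 432 \sqrt{5} \approx 396.86$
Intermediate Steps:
$U{\left(Z,T \right)} = 5 + Z$
$r = - 3 \sqrt{5}$ ($r = - 3 \sqrt{-2 + 7} = - 3 \sqrt{5} \approx -6.7082$)
$j{\left(W \right)} = \frac{1}{W - 3 \sqrt{5}}$
$\frac{\left(-1\right) k}{U{\left(20,-8 \right)}} - \frac{144}{j{\left(4 \right)}} = \frac{\left(-1\right) \left(-172\right)}{5 + 20} - \frac{144}{\frac{1}{4 - 3 \sqrt{5}}} = \frac{172}{25} - 144 \left(4 - 3 \sqrt{5}\right) = 172 \cdot \frac{1}{25} - \left(576 - 432 \sqrt{5}\right) = \frac{172}{25} - \left(576 - 432 \sqrt{5}\right) = - \frac{14228}{25} + 432 \sqrt{5}$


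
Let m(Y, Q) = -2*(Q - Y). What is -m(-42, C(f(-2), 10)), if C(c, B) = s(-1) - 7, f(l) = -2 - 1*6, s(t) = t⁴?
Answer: 72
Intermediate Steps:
f(l) = -8 (f(l) = -2 - 6 = -8)
C(c, B) = -6 (C(c, B) = (-1)⁴ - 7 = 1 - 7 = -6)
m(Y, Q) = -2*Q + 2*Y
-m(-42, C(f(-2), 10)) = -(-2*(-6) + 2*(-42)) = -(12 - 84) = -1*(-72) = 72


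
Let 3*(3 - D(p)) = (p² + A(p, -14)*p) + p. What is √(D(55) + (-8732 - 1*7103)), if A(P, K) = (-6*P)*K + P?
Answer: I*√102567 ≈ 320.26*I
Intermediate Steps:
A(P, K) = P - 6*K*P (A(P, K) = -6*K*P + P = P - 6*K*P)
D(p) = 3 - 86*p²/3 - p/3 (D(p) = 3 - ((p² + (p*(1 - 6*(-14)))*p) + p)/3 = 3 - ((p² + (p*(1 + 84))*p) + p)/3 = 3 - ((p² + (p*85)*p) + p)/3 = 3 - ((p² + (85*p)*p) + p)/3 = 3 - ((p² + 85*p²) + p)/3 = 3 - (86*p² + p)/3 = 3 - (p + 86*p²)/3 = 3 + (-86*p²/3 - p/3) = 3 - 86*p²/3 - p/3)
√(D(55) + (-8732 - 1*7103)) = √((3 - 86/3*55² - ⅓*55) + (-8732 - 1*7103)) = √((3 - 86/3*3025 - 55/3) + (-8732 - 7103)) = √((3 - 260150/3 - 55/3) - 15835) = √(-86732 - 15835) = √(-102567) = I*√102567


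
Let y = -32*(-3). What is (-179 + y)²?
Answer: 6889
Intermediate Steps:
y = 96
(-179 + y)² = (-179 + 96)² = (-83)² = 6889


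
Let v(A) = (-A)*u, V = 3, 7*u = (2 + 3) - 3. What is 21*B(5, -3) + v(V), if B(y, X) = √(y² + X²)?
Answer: -6/7 + 21*√34 ≈ 121.59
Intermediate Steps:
u = 2/7 (u = ((2 + 3) - 3)/7 = (5 - 3)/7 = (⅐)*2 = 2/7 ≈ 0.28571)
B(y, X) = √(X² + y²)
v(A) = -2*A/7 (v(A) = -A*(2/7) = -2*A/7)
21*B(5, -3) + v(V) = 21*√((-3)² + 5²) - 2/7*3 = 21*√(9 + 25) - 6/7 = 21*√34 - 6/7 = -6/7 + 21*√34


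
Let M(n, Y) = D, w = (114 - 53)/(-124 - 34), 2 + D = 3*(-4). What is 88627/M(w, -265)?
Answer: -12661/2 ≈ -6330.5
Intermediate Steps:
D = -14 (D = -2 + 3*(-4) = -2 - 12 = -14)
w = -61/158 (w = 61/(-158) = 61*(-1/158) = -61/158 ≈ -0.38608)
M(n, Y) = -14
88627/M(w, -265) = 88627/(-14) = 88627*(-1/14) = -12661/2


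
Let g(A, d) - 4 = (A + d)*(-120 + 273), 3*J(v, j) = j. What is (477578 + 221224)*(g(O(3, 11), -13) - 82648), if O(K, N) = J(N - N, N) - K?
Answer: -59070431862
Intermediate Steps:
J(v, j) = j/3
O(K, N) = -K + N/3 (O(K, N) = N/3 - K = -K + N/3)
g(A, d) = 4 + 153*A + 153*d (g(A, d) = 4 + (A + d)*(-120 + 273) = 4 + (A + d)*153 = 4 + (153*A + 153*d) = 4 + 153*A + 153*d)
(477578 + 221224)*(g(O(3, 11), -13) - 82648) = (477578 + 221224)*((4 + 153*(-1*3 + (⅓)*11) + 153*(-13)) - 82648) = 698802*((4 + 153*(-3 + 11/3) - 1989) - 82648) = 698802*((4 + 153*(⅔) - 1989) - 82648) = 698802*((4 + 102 - 1989) - 82648) = 698802*(-1883 - 82648) = 698802*(-84531) = -59070431862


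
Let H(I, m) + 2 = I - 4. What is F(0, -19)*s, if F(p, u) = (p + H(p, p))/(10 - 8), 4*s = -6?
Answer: 9/2 ≈ 4.5000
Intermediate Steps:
s = -3/2 (s = (¼)*(-6) = -3/2 ≈ -1.5000)
H(I, m) = -6 + I (H(I, m) = -2 + (I - 4) = -2 + (-4 + I) = -6 + I)
F(p, u) = -3 + p (F(p, u) = (p + (-6 + p))/(10 - 8) = (-6 + 2*p)/2 = (-6 + 2*p)*(½) = -3 + p)
F(0, -19)*s = (-3 + 0)*(-3/2) = -3*(-3/2) = 9/2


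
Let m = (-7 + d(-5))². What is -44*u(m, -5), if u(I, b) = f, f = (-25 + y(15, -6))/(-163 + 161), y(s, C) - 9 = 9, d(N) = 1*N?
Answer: -154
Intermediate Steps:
d(N) = N
y(s, C) = 18 (y(s, C) = 9 + 9 = 18)
f = 7/2 (f = (-25 + 18)/(-163 + 161) = -7/(-2) = -7*(-½) = 7/2 ≈ 3.5000)
m = 144 (m = (-7 - 5)² = (-12)² = 144)
u(I, b) = 7/2
-44*u(m, -5) = -44*7/2 = -154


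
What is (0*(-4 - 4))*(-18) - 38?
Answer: -38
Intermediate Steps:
(0*(-4 - 4))*(-18) - 38 = (0*(-8))*(-18) - 38 = 0*(-18) - 38 = 0 - 38 = -38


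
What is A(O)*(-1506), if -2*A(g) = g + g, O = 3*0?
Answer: 0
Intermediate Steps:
O = 0
A(g) = -g (A(g) = -(g + g)/2 = -g)
A(O)*(-1506) = -1*0*(-1506) = 0*(-1506) = 0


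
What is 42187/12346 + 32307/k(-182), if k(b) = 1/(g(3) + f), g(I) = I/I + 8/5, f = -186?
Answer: -365756446639/61730 ≈ -5.9251e+6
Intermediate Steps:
g(I) = 13/5 (g(I) = 1 + 8*(⅕) = 1 + 8/5 = 13/5)
k(b) = -5/917 (k(b) = 1/(13/5 - 186) = 1/(-917/5) = -5/917)
42187/12346 + 32307/k(-182) = 42187/12346 + 32307/(-5/917) = 42187*(1/12346) + 32307*(-917/5) = 42187/12346 - 29625519/5 = -365756446639/61730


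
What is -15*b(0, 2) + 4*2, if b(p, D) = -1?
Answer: 23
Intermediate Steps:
-15*b(0, 2) + 4*2 = -15*(-1) + 4*2 = 15 + 8 = 23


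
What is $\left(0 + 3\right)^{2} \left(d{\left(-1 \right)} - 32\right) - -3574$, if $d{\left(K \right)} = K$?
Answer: $3277$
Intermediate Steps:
$\left(0 + 3\right)^{2} \left(d{\left(-1 \right)} - 32\right) - -3574 = \left(0 + 3\right)^{2} \left(-1 - 32\right) - -3574 = 3^{2} \left(-33\right) + 3574 = 9 \left(-33\right) + 3574 = -297 + 3574 = 3277$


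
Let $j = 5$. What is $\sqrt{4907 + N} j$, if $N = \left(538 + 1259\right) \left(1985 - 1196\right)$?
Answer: $10 \sqrt{355685} \approx 5963.9$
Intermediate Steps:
$N = 1417833$ ($N = 1797 \cdot 789 = 1417833$)
$\sqrt{4907 + N} j = \sqrt{4907 + 1417833} \cdot 5 = \sqrt{1422740} \cdot 5 = 2 \sqrt{355685} \cdot 5 = 10 \sqrt{355685}$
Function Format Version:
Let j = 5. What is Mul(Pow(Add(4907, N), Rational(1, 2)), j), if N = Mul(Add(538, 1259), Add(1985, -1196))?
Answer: Mul(10, Pow(355685, Rational(1, 2))) ≈ 5963.9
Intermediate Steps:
N = 1417833 (N = Mul(1797, 789) = 1417833)
Mul(Pow(Add(4907, N), Rational(1, 2)), j) = Mul(Pow(Add(4907, 1417833), Rational(1, 2)), 5) = Mul(Pow(1422740, Rational(1, 2)), 5) = Mul(Mul(2, Pow(355685, Rational(1, 2))), 5) = Mul(10, Pow(355685, Rational(1, 2)))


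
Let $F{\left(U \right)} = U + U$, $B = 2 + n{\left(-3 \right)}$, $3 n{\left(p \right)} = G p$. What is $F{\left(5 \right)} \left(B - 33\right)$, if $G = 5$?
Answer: $-360$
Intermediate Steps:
$n{\left(p \right)} = \frac{5 p}{3}$
$B = -3$ ($B = 2 + \frac{5}{3} \left(-3\right) = 2 - 5 = -3$)
$F{\left(U \right)} = 2 U$
$F{\left(5 \right)} \left(B - 33\right) = 2 \cdot 5 \left(-3 - 33\right) = 10 \left(-36\right) = -360$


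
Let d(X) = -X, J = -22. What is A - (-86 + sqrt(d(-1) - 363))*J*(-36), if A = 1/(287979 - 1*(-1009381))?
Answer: 88365784321/1297360 - 792*I*sqrt(362) ≈ 68112.0 - 15069.0*I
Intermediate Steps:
A = 1/1297360 (A = 1/(287979 + 1009381) = 1/1297360 ≈ 7.7080e-7)
A - (-86 + sqrt(d(-1) - 363))*J*(-36) = 1/1297360 - (-86 + sqrt(-1*(-1) - 363))*(-22*(-36)) = 1/1297360 - (-86 + sqrt(1 - 363))*792 = 1/1297360 - (-86 + sqrt(-362))*792 = 1/1297360 - (-86 + I*sqrt(362))*792 = 1/1297360 - (-68112 + 792*I*sqrt(362)) = 1/1297360 + (68112 - 792*I*sqrt(362)) = 88365784321/1297360 - 792*I*sqrt(362)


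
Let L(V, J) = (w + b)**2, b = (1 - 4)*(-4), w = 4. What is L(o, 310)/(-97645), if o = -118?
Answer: -256/97645 ≈ -0.0026217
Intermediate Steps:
b = 12 (b = -3*(-4) = 12)
L(V, J) = 256 (L(V, J) = (4 + 12)**2 = 16**2 = 256)
L(o, 310)/(-97645) = 256/(-97645) = 256*(-1/97645) = -256/97645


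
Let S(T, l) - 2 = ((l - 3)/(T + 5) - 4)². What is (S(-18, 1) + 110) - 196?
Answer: -11696/169 ≈ -69.207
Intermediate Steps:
S(T, l) = 2 + (-4 + (-3 + l)/(5 + T))² (S(T, l) = 2 + ((l - 3)/(T + 5) - 4)² = 2 + ((-3 + l)/(5 + T) - 4)² = 2 + (-4 + (-3 + l)/(5 + T))²)
(S(-18, 1) + 110) - 196 = ((2 + (23 - 1*1 + 4*(-18))²/(5 - 18)²) + 110) - 196 = ((2 + (23 - 1 - 72)²/(-13)²) + 110) - 196 = ((2 + (1/169)*(-50)²) + 110) - 196 = ((2 + (1/169)*2500) + 110) - 196 = ((2 + 2500/169) + 110) - 196 = (2838/169 + 110) - 196 = 21428/169 - 196 = -11696/169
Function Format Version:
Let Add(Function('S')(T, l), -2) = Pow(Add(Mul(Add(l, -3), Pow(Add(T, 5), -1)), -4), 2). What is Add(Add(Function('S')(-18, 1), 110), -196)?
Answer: Rational(-11696, 169) ≈ -69.207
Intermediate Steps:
Function('S')(T, l) = Add(2, Pow(Add(-4, Mul(Pow(Add(5, T), -1), Add(-3, l))), 2)) (Function('S')(T, l) = Add(2, Pow(Add(Mul(Add(l, -3), Pow(Add(T, 5), -1)), -4), 2)) = Add(2, Pow(Add(Mul(Add(-3, l), Pow(Add(5, T), -1)), -4), 2)) = Add(2, Pow(Add(Mul(Pow(Add(5, T), -1), Add(-3, l)), -4), 2)) = Add(2, Pow(Add(-4, Mul(Pow(Add(5, T), -1), Add(-3, l))), 2)))
Add(Add(Function('S')(-18, 1), 110), -196) = Add(Add(Add(2, Mul(Pow(Add(5, -18), -2), Pow(Add(23, Mul(-1, 1), Mul(4, -18)), 2))), 110), -196) = Add(Add(Add(2, Mul(Pow(-13, -2), Pow(Add(23, -1, -72), 2))), 110), -196) = Add(Add(Add(2, Mul(Rational(1, 169), Pow(-50, 2))), 110), -196) = Add(Add(Add(2, Mul(Rational(1, 169), 2500)), 110), -196) = Add(Add(Add(2, Rational(2500, 169)), 110), -196) = Add(Add(Rational(2838, 169), 110), -196) = Add(Rational(21428, 169), -196) = Rational(-11696, 169)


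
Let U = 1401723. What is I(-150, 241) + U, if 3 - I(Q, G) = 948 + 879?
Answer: 1399899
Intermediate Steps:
I(Q, G) = -1824 (I(Q, G) = 3 - (948 + 879) = 3 - 1*1827 = 3 - 1827 = -1824)
I(-150, 241) + U = -1824 + 1401723 = 1399899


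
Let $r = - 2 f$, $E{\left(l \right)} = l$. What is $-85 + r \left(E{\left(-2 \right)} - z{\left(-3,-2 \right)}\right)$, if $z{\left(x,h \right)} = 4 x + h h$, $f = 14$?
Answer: $-253$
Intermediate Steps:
$z{\left(x,h \right)} = h^{2} + 4 x$ ($z{\left(x,h \right)} = 4 x + h^{2} = h^{2} + 4 x$)
$r = -28$ ($r = \left(-2\right) 14 = -28$)
$-85 + r \left(E{\left(-2 \right)} - z{\left(-3,-2 \right)}\right) = -85 - 28 \left(-2 - \left(\left(-2\right)^{2} + 4 \left(-3\right)\right)\right) = -85 - 28 \left(-2 - \left(4 - 12\right)\right) = -85 - 28 \left(-2 - -8\right) = -85 - 28 \left(-2 + 8\right) = -85 - 168 = -253$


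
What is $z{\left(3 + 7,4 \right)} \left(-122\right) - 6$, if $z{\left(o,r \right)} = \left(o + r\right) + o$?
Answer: $-2934$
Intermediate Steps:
$z{\left(o,r \right)} = r + 2 o$
$z{\left(3 + 7,4 \right)} \left(-122\right) - 6 = \left(4 + 2 \left(3 + 7\right)\right) \left(-122\right) - 6 = \left(4 + 2 \cdot 10\right) \left(-122\right) - 6 = \left(4 + 20\right) \left(-122\right) - 6 = 24 \left(-122\right) - 6 = -2928 - 6 = -2934$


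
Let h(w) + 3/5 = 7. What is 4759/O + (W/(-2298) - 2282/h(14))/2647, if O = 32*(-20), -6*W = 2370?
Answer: -14736112277/1946497920 ≈ -7.5706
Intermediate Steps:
h(w) = 32/5 (h(w) = -⅗ + 7 = 32/5)
W = -395 (W = -⅙*2370 = -395)
O = -640
4759/O + (W/(-2298) - 2282/h(14))/2647 = 4759/(-640) + (-395/(-2298) - 2282/32/5)/2647 = 4759*(-1/640) + (-395*(-1/2298) - 2282*5/32)*(1/2647) = -4759/640 + (395/2298 - 5705/16)*(1/2647) = -4759/640 - 6551885/18384*1/2647 = -4759/640 - 6551885/48662448 = -14736112277/1946497920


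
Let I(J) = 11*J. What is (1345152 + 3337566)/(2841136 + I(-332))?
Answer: 86717/52546 ≈ 1.6503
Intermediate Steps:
(1345152 + 3337566)/(2841136 + I(-332)) = (1345152 + 3337566)/(2841136 + 11*(-332)) = 4682718/(2841136 - 3652) = 4682718/2837484 = 4682718*(1/2837484) = 86717/52546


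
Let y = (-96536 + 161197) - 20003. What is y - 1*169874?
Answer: -125216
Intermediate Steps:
y = 44658 (y = 64661 - 20003 = 44658)
y - 1*169874 = 44658 - 1*169874 = 44658 - 169874 = -125216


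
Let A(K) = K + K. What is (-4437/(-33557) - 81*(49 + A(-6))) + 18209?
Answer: 510473521/33557 ≈ 15212.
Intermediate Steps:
A(K) = 2*K
(-4437/(-33557) - 81*(49 + A(-6))) + 18209 = (-4437/(-33557) - 81*(49 + 2*(-6))) + 18209 = (-4437*(-1/33557) - 81*(49 - 12)) + 18209 = (4437/33557 - 81*37) + 18209 = (4437/33557 - 2997) + 18209 = -100565892/33557 + 18209 = 510473521/33557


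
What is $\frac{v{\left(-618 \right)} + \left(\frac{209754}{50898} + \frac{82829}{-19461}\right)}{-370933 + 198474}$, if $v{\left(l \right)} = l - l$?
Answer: $\frac{44692}{57055818183} \approx 7.833 \cdot 10^{-7}$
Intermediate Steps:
$v{\left(l \right)} = 0$
$\frac{v{\left(-618 \right)} + \left(\frac{209754}{50898} + \frac{82829}{-19461}\right)}{-370933 + 198474} = \frac{0 + \left(\frac{209754}{50898} + \frac{82829}{-19461}\right)}{-370933 + 198474} = \frac{0 + \left(209754 \cdot \frac{1}{50898} + 82829 \left(- \frac{1}{19461}\right)\right)}{-172459} = \left(0 + \left(\frac{34959}{8483} - \frac{82829}{19461}\right)\right) \left(- \frac{1}{172459}\right) = \left(0 - \frac{44692}{330837}\right) \left(- \frac{1}{172459}\right) = \left(- \frac{44692}{330837}\right) \left(- \frac{1}{172459}\right) = \frac{44692}{57055818183}$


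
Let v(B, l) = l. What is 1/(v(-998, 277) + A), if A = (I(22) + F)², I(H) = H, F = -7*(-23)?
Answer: 1/33766 ≈ 2.9616e-5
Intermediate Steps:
F = 161
A = 33489 (A = (22 + 161)² = 183² = 33489)
1/(v(-998, 277) + A) = 1/(277 + 33489) = 1/33766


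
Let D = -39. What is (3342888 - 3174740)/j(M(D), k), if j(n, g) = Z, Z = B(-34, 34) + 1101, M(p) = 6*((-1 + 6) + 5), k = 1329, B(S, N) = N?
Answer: 168148/1135 ≈ 148.15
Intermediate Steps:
M(p) = 60 (M(p) = 6*(5 + 5) = 6*10 = 60)
Z = 1135 (Z = 34 + 1101 = 1135)
j(n, g) = 1135
(3342888 - 3174740)/j(M(D), k) = (3342888 - 3174740)/1135 = 168148*(1/1135) = 168148/1135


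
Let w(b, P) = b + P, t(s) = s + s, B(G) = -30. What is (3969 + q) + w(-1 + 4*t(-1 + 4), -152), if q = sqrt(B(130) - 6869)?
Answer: 3840 + I*sqrt(6899) ≈ 3840.0 + 83.06*I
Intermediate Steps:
t(s) = 2*s
w(b, P) = P + b
q = I*sqrt(6899) (q = sqrt(-30 - 6869) = sqrt(-6899) = I*sqrt(6899) ≈ 83.06*I)
(3969 + q) + w(-1 + 4*t(-1 + 4), -152) = (3969 + I*sqrt(6899)) + (-152 + (-1 + 4*(2*(-1 + 4)))) = (3969 + I*sqrt(6899)) + (-152 + (-1 + 4*(2*3))) = (3969 + I*sqrt(6899)) + (-152 + (-1 + 4*6)) = (3969 + I*sqrt(6899)) + (-152 + (-1 + 24)) = (3969 + I*sqrt(6899)) + (-152 + 23) = (3969 + I*sqrt(6899)) - 129 = 3840 + I*sqrt(6899)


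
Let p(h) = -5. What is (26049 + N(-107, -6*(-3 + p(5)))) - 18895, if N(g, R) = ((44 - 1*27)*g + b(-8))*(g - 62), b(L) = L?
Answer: 315917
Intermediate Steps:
N(g, R) = (-62 + g)*(-8 + 17*g) (N(g, R) = ((44 - 1*27)*g - 8)*(g - 62) = ((44 - 27)*g - 8)*(-62 + g) = (17*g - 8)*(-62 + g) = (-8 + 17*g)*(-62 + g) = (-62 + g)*(-8 + 17*g))
(26049 + N(-107, -6*(-3 + p(5)))) - 18895 = (26049 + (496 - 1062*(-107) + 17*(-107)**2)) - 18895 = (26049 + (496 + 113634 + 17*11449)) - 18895 = (26049 + (496 + 113634 + 194633)) - 18895 = (26049 + 308763) - 18895 = 334812 - 18895 = 315917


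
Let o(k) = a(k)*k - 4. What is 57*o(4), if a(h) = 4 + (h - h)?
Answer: 684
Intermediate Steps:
a(h) = 4 (a(h) = 4 + 0 = 4)
o(k) = -4 + 4*k (o(k) = 4*k - 4 = -4 + 4*k)
57*o(4) = 57*(-4 + 4*4) = 57*(-4 + 16) = 57*12 = 684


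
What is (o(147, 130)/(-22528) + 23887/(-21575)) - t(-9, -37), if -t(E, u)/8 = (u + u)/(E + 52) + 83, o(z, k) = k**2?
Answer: 3387726287763/5224947200 ≈ 648.38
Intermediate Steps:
t(E, u) = -664 - 16*u/(52 + E) (t(E, u) = -8*((u + u)/(E + 52) + 83) = -8*((2*u)/(52 + E) + 83) = -8*(2*u/(52 + E) + 83) = -8*(83 + 2*u/(52 + E)) = -664 - 16*u/(52 + E))
(o(147, 130)/(-22528) + 23887/(-21575)) - t(-9, -37) = (130**2/(-22528) + 23887/(-21575)) - 8*(-4316 - 83*(-9) - 2*(-37))/(52 - 9) = (16900*(-1/22528) + 23887*(-1/21575)) - 8*(-4316 + 747 + 74)/43 = (-4225/5632 - 23887/21575) - 8*(-3495)/43 = -225685959/121510400 - 1*(-27960/43) = -225685959/121510400 + 27960/43 = 3387726287763/5224947200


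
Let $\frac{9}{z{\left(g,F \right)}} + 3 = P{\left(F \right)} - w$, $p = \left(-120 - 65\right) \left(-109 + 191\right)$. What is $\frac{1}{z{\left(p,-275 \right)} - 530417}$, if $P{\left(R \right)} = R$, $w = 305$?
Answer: $- \frac{583}{309233120} \approx -1.8853 \cdot 10^{-6}$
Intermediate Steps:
$p = -15170$ ($p = \left(-185\right) 82 = -15170$)
$z{\left(g,F \right)} = \frac{9}{-308 + F}$ ($z{\left(g,F \right)} = \frac{9}{-3 + \left(F - 305\right)} = \frac{9}{-3 + \left(-305 + F\right)} = \frac{9}{-308 + F}$)
$\frac{1}{z{\left(p,-275 \right)} - 530417} = \frac{1}{\frac{9}{-308 - 275} - 530417} = \frac{1}{\frac{9}{-583} - 530417} = \frac{1}{9 \left(- \frac{1}{583}\right) - 530417} = \frac{1}{- \frac{9}{583} - 530417} = \frac{1}{- \frac{309233120}{583}} = - \frac{583}{309233120}$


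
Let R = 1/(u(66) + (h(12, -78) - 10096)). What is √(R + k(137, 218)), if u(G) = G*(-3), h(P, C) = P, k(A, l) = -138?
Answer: I*√14589304594/10282 ≈ 11.747*I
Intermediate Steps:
u(G) = -3*G
R = -1/10282 (R = 1/(-3*66 + (12 - 10096)) = 1/(-198 - 10084) = 1/(-10282) = -1/10282 ≈ -9.7257e-5)
√(R + k(137, 218)) = √(-1/10282 - 138) = √(-1418917/10282) = I*√14589304594/10282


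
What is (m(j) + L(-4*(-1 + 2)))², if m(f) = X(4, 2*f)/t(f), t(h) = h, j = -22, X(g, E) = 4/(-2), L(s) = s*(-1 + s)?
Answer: 48841/121 ≈ 403.64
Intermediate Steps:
X(g, E) = -2 (X(g, E) = 4*(-½) = -2)
m(f) = -2/f
(m(j) + L(-4*(-1 + 2)))² = (-2/(-22) + (-4*(-1 + 2))*(-1 - 4*(-1 + 2)))² = (-2*(-1/22) + (-4*1)*(-1 - 4*1))² = (1/11 - 4*(-1 - 4))² = (1/11 - 4*(-5))² = (1/11 + 20)² = (221/11)² = 48841/121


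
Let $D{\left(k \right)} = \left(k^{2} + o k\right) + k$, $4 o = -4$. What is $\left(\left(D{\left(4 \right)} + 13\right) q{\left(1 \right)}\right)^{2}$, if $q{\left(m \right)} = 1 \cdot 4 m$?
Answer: $13456$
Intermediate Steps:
$o = -1$ ($o = \frac{1}{4} \left(-4\right) = -1$)
$D{\left(k \right)} = k^{2}$ ($D{\left(k \right)} = \left(k^{2} - k\right) + k = k^{2}$)
$q{\left(m \right)} = 4 m$
$\left(\left(D{\left(4 \right)} + 13\right) q{\left(1 \right)}\right)^{2} = \left(\left(4^{2} + 13\right) 4 \cdot 1\right)^{2} = \left(\left(16 + 13\right) 4\right)^{2} = \left(29 \cdot 4\right)^{2} = 116^{2} = 13456$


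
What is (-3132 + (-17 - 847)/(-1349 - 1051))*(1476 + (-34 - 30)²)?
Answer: -436237452/25 ≈ -1.7450e+7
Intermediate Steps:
(-3132 + (-17 - 847)/(-1349 - 1051))*(1476 + (-34 - 30)²) = (-3132 - 864/(-2400))*(1476 + (-64)²) = (-3132 - 864*(-1/2400))*(1476 + 4096) = (-3132 + 9/25)*5572 = -78291/25*5572 = -436237452/25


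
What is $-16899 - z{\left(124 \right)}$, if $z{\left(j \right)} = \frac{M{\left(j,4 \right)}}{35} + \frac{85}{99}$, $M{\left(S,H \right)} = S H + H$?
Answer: $- \frac{11721502}{693} \approx -16914.0$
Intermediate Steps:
$M{\left(S,H \right)} = H + H S$ ($M{\left(S,H \right)} = H S + H = H + H S$)
$z{\left(j \right)} = \frac{3371}{3465} + \frac{4 j}{35}$ ($z{\left(j \right)} = \frac{4 \left(1 + j\right)}{35} + \frac{85}{99} = \left(4 + 4 j\right) \frac{1}{35} + 85 \cdot \frac{1}{99} = \left(\frac{4}{35} + \frac{4 j}{35}\right) + \frac{85}{99} = \frac{3371}{3465} + \frac{4 j}{35}$)
$-16899 - z{\left(124 \right)} = -16899 - \left(\frac{3371}{3465} + \frac{4}{35} \cdot 124\right) = -16899 - \left(\frac{3371}{3465} + \frac{496}{35}\right) = -16899 - \frac{10495}{693} = - \frac{11721502}{693}$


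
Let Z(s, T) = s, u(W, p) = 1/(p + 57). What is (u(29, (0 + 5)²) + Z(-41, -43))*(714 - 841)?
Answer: 426847/82 ≈ 5205.5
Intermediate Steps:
u(W, p) = 1/(57 + p)
(u(29, (0 + 5)²) + Z(-41, -43))*(714 - 841) = (1/(57 + (0 + 5)²) - 41)*(714 - 841) = (1/(57 + 5²) - 41)*(-127) = (1/(57 + 25) - 41)*(-127) = (1/82 - 41)*(-127) = -3361/82*(-127) = 426847/82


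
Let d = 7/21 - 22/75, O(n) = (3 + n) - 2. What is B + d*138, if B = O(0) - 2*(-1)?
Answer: 213/25 ≈ 8.5200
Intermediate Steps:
O(n) = 1 + n
d = 1/25 (d = 7*(1/21) - 22*1/75 = ⅓ - 22/75 = 1/25 ≈ 0.040000)
B = 3 (B = (1 + 0) - 2*(-1) = 1 + 2 = 3)
B + d*138 = 3 + (1/25)*138 = 3 + 138/25 = 213/25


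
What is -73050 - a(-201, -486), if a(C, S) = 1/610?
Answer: -44560501/610 ≈ -73050.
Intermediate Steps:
a(C, S) = 1/610
-73050 - a(-201, -486) = -73050 - 1*1/610 = -73050 - 1/610 = -44560501/610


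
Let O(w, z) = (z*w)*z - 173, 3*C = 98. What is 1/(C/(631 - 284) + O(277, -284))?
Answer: 1041/23257542197 ≈ 4.4760e-8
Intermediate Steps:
C = 98/3 (C = (⅓)*98 = 98/3 ≈ 32.667)
O(w, z) = -173 + w*z² (O(w, z) = (w*z)*z - 173 = w*z² - 173 = -173 + w*z²)
1/(C/(631 - 284) + O(277, -284)) = 1/(98/(3*(631 - 284)) + (-173 + 277*(-284)²)) = 1/((98/3)/347 + (-173 + 277*80656)) = 1/((98/3)*(1/347) + (-173 + 22341712)) = 1/(98/1041 + 22341539) = 1/(23257542197/1041) = 1041/23257542197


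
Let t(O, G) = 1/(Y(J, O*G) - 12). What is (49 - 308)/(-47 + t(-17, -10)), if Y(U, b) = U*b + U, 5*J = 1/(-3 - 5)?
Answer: 168609/30637 ≈ 5.5034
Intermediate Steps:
J = -1/40 (J = 1/(5*(-3 - 5)) = (⅕)/(-8) = (⅕)*(-⅛) = -1/40 ≈ -0.025000)
Y(U, b) = U + U*b
t(O, G) = 1/(-481/40 - G*O/40) (t(O, G) = 1/(-(1 + O*G)/40 - 12) = 1/(-(1 + G*O)/40 - 12) = 1/((-1/40 - G*O/40) - 12) = 1/(-481/40 - G*O/40))
(49 - 308)/(-47 + t(-17, -10)) = (49 - 308)/(-47 - 40/(481 - 10*(-17))) = -259/(-47 - 40/(481 + 170)) = -259/(-47 - 40/651) = -259/(-30637/651) = -259*(-651/30637) = 168609/30637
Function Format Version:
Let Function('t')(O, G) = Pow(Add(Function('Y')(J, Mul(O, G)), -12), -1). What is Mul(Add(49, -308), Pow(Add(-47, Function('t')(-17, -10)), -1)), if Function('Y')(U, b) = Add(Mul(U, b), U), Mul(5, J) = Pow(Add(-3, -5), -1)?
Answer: Rational(168609, 30637) ≈ 5.5034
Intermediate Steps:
J = Rational(-1, 40) (J = Mul(Rational(1, 5), Pow(Add(-3, -5), -1)) = Mul(Rational(1, 5), Pow(-8, -1)) = Mul(Rational(1, 5), Rational(-1, 8)) = Rational(-1, 40) ≈ -0.025000)
Function('Y')(U, b) = Add(U, Mul(U, b))
Function('t')(O, G) = Pow(Add(Rational(-481, 40), Mul(Rational(-1, 40), G, O)), -1) (Function('t')(O, G) = Pow(Add(Mul(Rational(-1, 40), Add(1, Mul(O, G))), -12), -1) = Pow(Add(Mul(Rational(-1, 40), Add(1, Mul(G, O))), -12), -1) = Pow(Add(Add(Rational(-1, 40), Mul(Rational(-1, 40), G, O)), -12), -1) = Pow(Add(Rational(-481, 40), Mul(Rational(-1, 40), G, O)), -1))
Mul(Add(49, -308), Pow(Add(-47, Function('t')(-17, -10)), -1)) = Mul(Add(49, -308), Pow(Add(-47, Mul(-40, Pow(Add(481, Mul(-10, -17)), -1))), -1)) = Mul(-259, Pow(Add(-47, Mul(-40, Pow(Add(481, 170), -1))), -1)) = Mul(-259, Pow(Add(-47, Mul(-40, Pow(651, -1))), -1)) = Mul(-259, Pow(Add(-47, Mul(-40, Rational(1, 651))), -1)) = Mul(-259, Pow(Add(-47, Rational(-40, 651)), -1)) = Mul(-259, Pow(Rational(-30637, 651), -1)) = Mul(-259, Rational(-651, 30637)) = Rational(168609, 30637)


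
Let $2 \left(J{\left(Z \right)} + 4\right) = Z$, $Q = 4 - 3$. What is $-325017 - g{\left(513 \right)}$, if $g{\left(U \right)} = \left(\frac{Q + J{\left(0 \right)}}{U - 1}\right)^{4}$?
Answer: $- \frac{22334998170304593}{68719476736} \approx -3.2502 \cdot 10^{5}$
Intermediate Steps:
$Q = 1$ ($Q = 4 - 3 = 1$)
$J{\left(Z \right)} = -4 + \frac{Z}{2}$
$g{\left(U \right)} = \frac{81}{\left(-1 + U\right)^{4}}$ ($g{\left(U \right)} = \left(\frac{1 + \left(-4 + \frac{1}{2} \cdot 0\right)}{U - 1}\right)^{4} = \left(\frac{1 + \left(-4 + 0\right)}{-1 + U}\right)^{4} = \left(\frac{1 - 4}{-1 + U}\right)^{4} = \left(- \frac{3}{-1 + U}\right)^{4} = \frac{81}{\left(-1 + U\right)^{4}}$)
$-325017 - g{\left(513 \right)} = -325017 - \frac{81}{\left(-1 + 513\right)^{4}} = -325017 - \frac{81}{68719476736} = - \frac{22334998170304593}{68719476736}$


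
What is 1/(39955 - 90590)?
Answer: -1/50635 ≈ -1.9749e-5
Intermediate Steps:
1/(39955 - 90590) = 1/(-50635) = -1/50635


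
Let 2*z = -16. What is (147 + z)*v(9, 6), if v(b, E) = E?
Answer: 834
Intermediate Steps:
z = -8 (z = (½)*(-16) = -8)
(147 + z)*v(9, 6) = (147 - 8)*6 = 139*6 = 834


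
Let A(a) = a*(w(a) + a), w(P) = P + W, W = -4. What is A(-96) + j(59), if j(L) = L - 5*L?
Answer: 18580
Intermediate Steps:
w(P) = -4 + P (w(P) = P - 4 = -4 + P)
j(L) = -4*L
A(a) = a*(-4 + 2*a) (A(a) = a*((-4 + a) + a) = a*(-4 + 2*a))
A(-96) + j(59) = 2*(-96)*(-2 - 96) - 4*59 = 2*(-96)*(-98) - 236 = 18816 - 236 = 18580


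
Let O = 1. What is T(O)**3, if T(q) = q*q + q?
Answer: 8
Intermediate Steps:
T(q) = q + q**2 (T(q) = q**2 + q = q + q**2)
T(O)**3 = (1*(1 + 1))**3 = (1*2)**3 = 2**3 = 8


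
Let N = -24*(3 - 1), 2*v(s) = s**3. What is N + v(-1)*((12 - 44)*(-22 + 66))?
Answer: 656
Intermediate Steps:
v(s) = s**3/2
N = -48 (N = -24*2 = -48)
N + v(-1)*((12 - 44)*(-22 + 66)) = -48 + ((1/2)*(-1)**3)*((12 - 44)*(-22 + 66)) = -48 + ((1/2)*(-1))*(-32*44) = -48 - 1/2*(-1408) = -48 + 704 = 656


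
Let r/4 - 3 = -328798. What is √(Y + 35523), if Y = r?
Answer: I*√1279657 ≈ 1131.2*I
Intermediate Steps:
r = -1315180 (r = 12 + 4*(-328798) = 12 - 1315192 = -1315180)
Y = -1315180
√(Y + 35523) = √(-1315180 + 35523) = √(-1279657) = I*√1279657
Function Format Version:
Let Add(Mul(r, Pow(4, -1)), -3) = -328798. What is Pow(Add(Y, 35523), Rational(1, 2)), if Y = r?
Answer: Mul(I, Pow(1279657, Rational(1, 2))) ≈ Mul(1131.2, I)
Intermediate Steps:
r = -1315180 (r = Add(12, Mul(4, -328798)) = Add(12, -1315192) = -1315180)
Y = -1315180
Pow(Add(Y, 35523), Rational(1, 2)) = Pow(Add(-1315180, 35523), Rational(1, 2)) = Pow(-1279657, Rational(1, 2)) = Mul(I, Pow(1279657, Rational(1, 2)))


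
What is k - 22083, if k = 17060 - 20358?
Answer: -25381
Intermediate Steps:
k = -3298
k - 22083 = -3298 - 22083 = -25381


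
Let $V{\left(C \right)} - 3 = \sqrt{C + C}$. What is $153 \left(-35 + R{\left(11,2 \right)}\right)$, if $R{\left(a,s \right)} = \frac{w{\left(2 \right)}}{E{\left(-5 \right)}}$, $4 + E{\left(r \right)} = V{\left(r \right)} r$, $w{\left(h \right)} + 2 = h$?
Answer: $-5355$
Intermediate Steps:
$V{\left(C \right)} = 3 + \sqrt{2} \sqrt{C}$ ($V{\left(C \right)} = 3 + \sqrt{C + C} = 3 + \sqrt{2 C} = 3 + \sqrt{2} \sqrt{C}$)
$w{\left(h \right)} = -2 + h$
$E{\left(r \right)} = -4 + r \left(3 + \sqrt{2} \sqrt{r}\right)$ ($E{\left(r \right)} = -4 + \left(3 + \sqrt{2} \sqrt{r}\right) r = -4 + r \left(3 + \sqrt{2} \sqrt{r}\right)$)
$R{\left(a,s \right)} = 0$ ($R{\left(a,s \right)} = \frac{-2 + 2}{-4 - 5 \left(3 + \sqrt{2} \sqrt{-5}\right)} = \frac{0}{-4 - 5 \left(3 + \sqrt{2} i \sqrt{5}\right)} = \frac{0}{-4 - 5 \left(3 + i \sqrt{10}\right)} = \frac{0}{-4 - \left(15 + 5 i \sqrt{10}\right)} = \frac{0}{-19 - 5 i \sqrt{10}} = 0$)
$153 \left(-35 + R{\left(11,2 \right)}\right) = 153 \left(-35 + 0\right) = 153 \left(-35\right) = -5355$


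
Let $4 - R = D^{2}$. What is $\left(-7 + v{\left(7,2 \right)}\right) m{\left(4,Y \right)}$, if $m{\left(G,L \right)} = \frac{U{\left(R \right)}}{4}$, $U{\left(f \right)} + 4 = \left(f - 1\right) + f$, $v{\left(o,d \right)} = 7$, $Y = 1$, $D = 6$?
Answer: $0$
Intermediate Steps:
$R = -32$ ($R = 4 - 6^{2} = 4 - 36 = -32$)
$U{\left(f \right)} = -5 + 2 f$ ($U{\left(f \right)} = -4 + \left(\left(f - 1\right) + f\right) = -4 + \left(\left(-1 + f\right) + f\right) = -4 + \left(-1 + 2 f\right) = -5 + 2 f$)
$m{\left(G,L \right)} = - \frac{69}{4}$ ($m{\left(G,L \right)} = \frac{-5 + 2 \left(-32\right)}{4} = \left(-5 - 64\right) \frac{1}{4} = \left(-69\right) \frac{1}{4} = - \frac{69}{4}$)
$\left(-7 + v{\left(7,2 \right)}\right) m{\left(4,Y \right)} = \left(-7 + 7\right) \left(- \frac{69}{4}\right) = 0 \left(- \frac{69}{4}\right) = 0$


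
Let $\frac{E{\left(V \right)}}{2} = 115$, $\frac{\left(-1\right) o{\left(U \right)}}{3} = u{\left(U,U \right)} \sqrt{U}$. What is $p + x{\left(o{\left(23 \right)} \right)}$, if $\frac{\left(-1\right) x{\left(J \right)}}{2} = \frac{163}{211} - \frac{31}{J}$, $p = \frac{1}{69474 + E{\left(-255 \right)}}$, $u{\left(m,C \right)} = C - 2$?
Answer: $- \frac{22723293}{14707544} - \frac{62 \sqrt{23}}{1449} \approx -1.7502$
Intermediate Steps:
$u{\left(m,C \right)} = -2 + C$
$o{\left(U \right)} = - 3 \sqrt{U} \left(-2 + U\right)$ ($o{\left(U \right)} = - 3 \left(-2 + U\right) \sqrt{U} = - 3 \sqrt{U} \left(-2 + U\right)$)
$E{\left(V \right)} = 230$ ($E{\left(V \right)} = 2 \cdot 115 = 230$)
$p = \frac{1}{69704}$ ($p = \frac{1}{69474 + 230} = \frac{1}{69704} \approx 1.4346 \cdot 10^{-5}$)
$x{\left(J \right)} = - \frac{326}{211} + \frac{62}{J}$ ($x{\left(J \right)} = - 2 \left(\frac{163}{211} - \frac{31}{J}\right) = - \frac{326}{211} + \frac{62}{J}$)
$p + x{\left(o{\left(23 \right)} \right)} = \frac{1}{69704} - \left(\frac{326}{211} - \frac{62}{3 \sqrt{23} \left(2 - 23\right)}\right) = \frac{1}{69704} - \left(\frac{326}{211} - \frac{62}{3 \sqrt{23} \left(-21\right)}\right) = \frac{1}{69704} - \left(\frac{326}{211} - \frac{62}{\left(-63\right) \sqrt{23}}\right) = \frac{1}{69704} - \left(\frac{326}{211} - 62 \left(- \frac{\sqrt{23}}{1449}\right)\right) = \frac{1}{69704} - \left(\frac{326}{211} + \frac{62 \sqrt{23}}{1449}\right) = - \frac{22723293}{14707544} - \frac{62 \sqrt{23}}{1449}$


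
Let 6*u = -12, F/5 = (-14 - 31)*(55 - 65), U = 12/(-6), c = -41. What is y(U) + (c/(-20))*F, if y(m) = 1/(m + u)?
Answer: 18449/4 ≈ 4612.3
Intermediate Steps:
U = -2 (U = 12*(-⅙) = -2)
F = 2250 (F = 5*((-14 - 31)*(55 - 65)) = 5*(-45*(-10)) = 5*450 = 2250)
u = -2 (u = (⅙)*(-12) = -2)
y(m) = 1/(-2 + m) (y(m) = 1/(m - 2) = 1/(-2 + m))
y(U) + (c/(-20))*F = 1/(-2 - 2) - 41/(-20)*2250 = 1/(-4) - 41*(-1/20)*2250 = -¼ + (41/20)*2250 = -¼ + 9225/2 = 18449/4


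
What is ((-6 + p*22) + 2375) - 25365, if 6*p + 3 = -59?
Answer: -69670/3 ≈ -23223.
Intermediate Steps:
p = -31/3 (p = -½ + (⅙)*(-59) = -½ - 59/6 = -31/3 ≈ -10.333)
((-6 + p*22) + 2375) - 25365 = ((-6 - 31/3*22) + 2375) - 25365 = ((-6 - 682/3) + 2375) - 25365 = (-700/3 + 2375) - 25365 = 6425/3 - 25365 = -69670/3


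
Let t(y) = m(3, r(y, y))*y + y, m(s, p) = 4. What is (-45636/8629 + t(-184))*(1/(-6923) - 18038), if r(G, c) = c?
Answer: 997058027955700/59738567 ≈ 1.6690e+7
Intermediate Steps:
t(y) = 5*y (t(y) = 4*y + y = 5*y)
(-45636/8629 + t(-184))*(1/(-6923) - 18038) = (-45636/8629 + 5*(-184))*(1/(-6923) - 18038) = (-45636*1/8629 - 920)*(-1/6923 - 18038) = (-45636/8629 - 920)*(-124877075/6923) = -7984316/8629*(-124877075/6923) = 997058027955700/59738567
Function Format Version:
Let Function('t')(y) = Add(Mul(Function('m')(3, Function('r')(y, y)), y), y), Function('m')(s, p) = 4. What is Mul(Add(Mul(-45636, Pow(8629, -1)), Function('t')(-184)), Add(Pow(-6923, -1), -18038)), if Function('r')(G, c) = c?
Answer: Rational(997058027955700, 59738567) ≈ 1.6690e+7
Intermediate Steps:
Function('t')(y) = Mul(5, y) (Function('t')(y) = Add(Mul(4, y), y) = Mul(5, y))
Mul(Add(Mul(-45636, Pow(8629, -1)), Function('t')(-184)), Add(Pow(-6923, -1), -18038)) = Mul(Add(Mul(-45636, Pow(8629, -1)), Mul(5, -184)), Add(Pow(-6923, -1), -18038)) = Mul(Add(Mul(-45636, Rational(1, 8629)), -920), Add(Rational(-1, 6923), -18038)) = Mul(Add(Rational(-45636, 8629), -920), Rational(-124877075, 6923)) = Mul(Rational(-7984316, 8629), Rational(-124877075, 6923)) = Rational(997058027955700, 59738567)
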